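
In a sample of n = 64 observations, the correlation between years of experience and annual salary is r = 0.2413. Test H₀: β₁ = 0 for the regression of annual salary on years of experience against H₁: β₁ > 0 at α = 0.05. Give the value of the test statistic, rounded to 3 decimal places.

t = 1.958

t = r·√(n − 2)/√(1 − r²) = 0.2413·√62/√0.941774 = 1.958.
df = n − 2 = 62.
One-sided p ≈ 0.0274, which is < 0.05, so reject H₀.
There is evidence of a linear association between years of experience and annual salary.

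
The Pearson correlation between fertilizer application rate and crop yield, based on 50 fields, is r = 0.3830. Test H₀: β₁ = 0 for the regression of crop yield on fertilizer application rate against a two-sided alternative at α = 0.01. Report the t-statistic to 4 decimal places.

t = r·√(n − 2)/√(1 − r²) = 0.3830·√48/√0.853311 = 2.8725.
df = n − 2 = 48.
Two-sided p ≈ 0.0060, which is < 0.01, so reject H₀.
There is evidence of a linear association between fertilizer application rate and crop yield.

t = 2.8725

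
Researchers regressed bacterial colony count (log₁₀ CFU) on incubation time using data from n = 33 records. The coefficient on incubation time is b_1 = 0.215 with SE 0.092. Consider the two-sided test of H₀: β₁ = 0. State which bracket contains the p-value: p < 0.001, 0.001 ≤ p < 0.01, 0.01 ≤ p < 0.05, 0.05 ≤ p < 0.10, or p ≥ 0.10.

t = 0.215 / 0.092 = 2.337.
df = n − 2 = 33 − 2 = 31.
Two-sided p = 2·P(T_{31} > |t|) ≈ 0.0261.
So 0.01 ≤ p < 0.05.

0.01 ≤ p < 0.05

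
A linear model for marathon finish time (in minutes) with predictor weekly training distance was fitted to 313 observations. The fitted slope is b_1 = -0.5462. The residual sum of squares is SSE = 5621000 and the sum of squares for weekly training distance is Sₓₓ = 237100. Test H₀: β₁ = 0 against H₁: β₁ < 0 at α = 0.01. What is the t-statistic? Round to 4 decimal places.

t = -1.9783

MSE = SSE/(n − 2) = 5621000/311 = 18074.
SE(b_1) = √(MSE/Sₓₓ) = √(18074/237100) = 0.276096.
t = -0.5462 / 0.276096 = -1.9783.
df = n − 2 = 311.
One-sided p ≈ 0.0244, which is ≥ 0.01, so fail to reject H₀.
The data do not give significant evidence that the true slope on weekly training distance is negative.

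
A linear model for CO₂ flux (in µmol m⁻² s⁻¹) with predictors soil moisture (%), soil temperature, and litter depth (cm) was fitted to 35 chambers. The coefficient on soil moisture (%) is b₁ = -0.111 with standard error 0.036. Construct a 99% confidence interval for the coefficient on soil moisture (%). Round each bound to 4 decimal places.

(-0.2098, -0.0122)

df = n − k − 1 = 35 − 3 − 1 = 31.
t* = t_{0.005, 31} = 2.744042.
Margin = t* × SE = 2.744042 × 0.036 = 0.098786.
CI: -0.111 ± 0.098786 → (-0.2098, -0.0122).
With 99% confidence, each one-unit increase in soil moisture (%) is associated with a change of between -0.2098 and -0.0122 µmol m⁻² s⁻¹ in CO₂ flux, holding the other predictors fixed.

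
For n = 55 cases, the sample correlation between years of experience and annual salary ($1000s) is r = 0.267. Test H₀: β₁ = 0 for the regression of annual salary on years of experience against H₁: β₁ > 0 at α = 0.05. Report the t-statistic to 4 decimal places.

t = r·√(n − 2)/√(1 − r²) = 0.267·√53/√0.928711 = 2.0170.
df = n − 2 = 53.
One-sided p ≈ 0.0244, which is < 0.05, so reject H₀.
There is evidence of a linear association between years of experience and annual salary.

t = 2.0170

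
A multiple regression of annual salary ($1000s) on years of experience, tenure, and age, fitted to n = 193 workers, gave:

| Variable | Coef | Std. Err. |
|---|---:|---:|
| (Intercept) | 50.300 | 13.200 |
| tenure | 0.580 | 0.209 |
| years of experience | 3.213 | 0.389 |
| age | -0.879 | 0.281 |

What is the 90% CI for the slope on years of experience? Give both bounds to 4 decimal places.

(2.5700, 3.8560)

Read off: b = 3.213, SE = 0.389 for years of experience.
df = n − k − 1 = 193 − 3 − 1 = 189.
t* = t_{0.05, 189} = 1.652956.
Margin = t* × SE = 1.652956 × 0.389 = 0.643000.
CI: 3.213 ± 0.643000 → (2.5700, 3.8560).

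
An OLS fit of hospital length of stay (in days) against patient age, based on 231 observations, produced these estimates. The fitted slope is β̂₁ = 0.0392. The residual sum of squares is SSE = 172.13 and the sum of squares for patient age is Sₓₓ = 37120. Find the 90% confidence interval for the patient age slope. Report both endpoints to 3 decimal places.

(0.032, 0.047)

MSE = SSE/(n − 2) = 172.13/229 = 0.751659.
SE(β̂₁) = √(MSE/Sₓₓ) = √(0.751659/37120) = 0.00449994.
df = n − 2 = 229.
t* = t_{0.05, 229} = 1.651535.
Margin = t* × SE = 1.651535 × 0.00449994 = 0.00743.
CI: 0.0392 ± 0.00743 → (0.032, 0.047).
With 90% confidence, each one-unit increase in patient age is associated with a change of between 0.032 and 0.047 days in hospital length of stay.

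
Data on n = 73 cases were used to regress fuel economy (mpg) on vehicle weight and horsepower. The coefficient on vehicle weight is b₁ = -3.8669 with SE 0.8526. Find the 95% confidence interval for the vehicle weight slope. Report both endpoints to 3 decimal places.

(-5.567, -2.166)

df = n − k − 1 = 73 − 2 − 1 = 70.
t* = t_{0.025, 70} = 1.994437.
Margin = t* × SE = 1.994437 × 0.8526 = 1.70046.
CI: -3.8669 ± 1.70046 → (-5.567, -2.166).
With 95% confidence, each one-unit increase in vehicle weight is associated with a change of between -5.567 and -2.166 mpg in fuel economy, holding the other predictors fixed.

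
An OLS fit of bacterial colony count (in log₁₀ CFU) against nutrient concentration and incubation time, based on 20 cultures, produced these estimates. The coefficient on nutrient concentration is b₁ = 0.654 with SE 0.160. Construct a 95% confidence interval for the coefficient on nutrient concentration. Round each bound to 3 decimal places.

(0.316, 0.992)

df = n − k − 1 = 20 − 2 − 1 = 17.
t* = t_{0.025, 17} = 2.109816.
Margin = t* × SE = 2.109816 × 0.160 = 0.33757.
CI: 0.654 ± 0.33757 → (0.316, 0.992).
With 95% confidence, each one-unit increase in nutrient concentration is associated with a change of between 0.316 and 0.992 log₁₀ CFU in bacterial colony count, holding the other predictors fixed.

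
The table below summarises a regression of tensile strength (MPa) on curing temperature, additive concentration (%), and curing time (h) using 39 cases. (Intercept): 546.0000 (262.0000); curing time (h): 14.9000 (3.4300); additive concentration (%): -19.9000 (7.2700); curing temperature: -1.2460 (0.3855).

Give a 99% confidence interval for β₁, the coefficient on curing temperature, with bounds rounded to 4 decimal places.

Read off: b = -1.2460, SE = 0.3855 for curing temperature.
df = n − k − 1 = 39 − 3 − 1 = 35.
t* = t_{0.005, 35} = 2.723806.
Margin = t* × SE = 2.723806 × 0.3855 = 1.050027.
CI: -1.2460 ± 1.050027 → (-2.2960, -0.1960).

(-2.2960, -0.1960)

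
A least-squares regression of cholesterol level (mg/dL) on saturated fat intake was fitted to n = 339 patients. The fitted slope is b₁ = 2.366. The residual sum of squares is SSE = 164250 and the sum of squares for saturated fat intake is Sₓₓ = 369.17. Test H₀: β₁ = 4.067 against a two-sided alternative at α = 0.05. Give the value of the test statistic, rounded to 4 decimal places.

MSE = SSE/(n − 2) = 164250/337 = 487.389.
SE(b₁) = √(MSE/Sₓₓ) = √(487.389/369.17) = 1.14901.
t = (2.366 − 4.067) / 1.14901 = -1.4804.
df = n − 2 = 337.
Two-sided p ≈ 0.1397, which is ≥ 0.05, so fail to reject H₀.
The data are consistent with a true slope of 4.067 mg/dL per unit of saturated fat intake.

t = -1.4804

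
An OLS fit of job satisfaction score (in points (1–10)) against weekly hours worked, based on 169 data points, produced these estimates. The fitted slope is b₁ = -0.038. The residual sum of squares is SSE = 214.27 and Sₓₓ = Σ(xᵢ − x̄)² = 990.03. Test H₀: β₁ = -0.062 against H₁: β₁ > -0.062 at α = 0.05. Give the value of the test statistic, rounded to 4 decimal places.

t = 0.6667

MSE = SSE/(n − 2) = 214.27/167 = 1.28305.
SE(b₁) = √(MSE/Sₓₓ) = √(1.28305/990.03) = 0.0359996.
t = (-0.038 − (-0.062)) / 0.0359996 = 0.6667.
df = n − 2 = 167.
One-sided p ≈ 0.2530, which is ≥ 0.05, so fail to reject H₀.
The data do not give significant evidence that the true slope on weekly hours worked exceeds -0.062 points (1–10) per unit.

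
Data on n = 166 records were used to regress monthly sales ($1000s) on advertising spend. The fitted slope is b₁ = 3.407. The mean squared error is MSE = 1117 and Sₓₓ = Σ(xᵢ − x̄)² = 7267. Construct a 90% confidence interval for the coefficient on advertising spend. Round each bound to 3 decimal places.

SE(b₁) = √(MSE/Sₓₓ) = √(1117/7267) = 0.392057.
df = n − 2 = 164.
t* = t_{0.05, 164} = 1.654198.
Margin = t* × SE = 1.654198 × 0.392057 = 0.64854.
CI: 3.407 ± 0.64854 → (2.758, 4.056).
With 90% confidence, each one-unit increase in advertising spend is associated with a change of between 2.758 and 4.056 $1000s in monthly sales.

(2.758, 4.056)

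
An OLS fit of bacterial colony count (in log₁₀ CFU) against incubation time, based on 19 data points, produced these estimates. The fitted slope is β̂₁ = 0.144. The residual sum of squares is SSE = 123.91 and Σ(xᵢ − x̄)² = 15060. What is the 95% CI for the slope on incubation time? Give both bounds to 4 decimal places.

(0.0976, 0.1904)

MSE = SSE/(n − 2) = 123.91/17 = 7.28882.
SE(β̂₁) = √(MSE/Sₓₓ) = √(7.28882/15060) = 0.0219997.
df = n − 2 = 17.
t* = t_{0.025, 17} = 2.109816.
Margin = t* × SE = 2.109816 × 0.0219997 = 0.046415.
CI: 0.144 ± 0.046415 → (0.0976, 0.1904).
With 95% confidence, each one-unit increase in incubation time is associated with a change of between 0.0976 and 0.1904 log₁₀ CFU in bacterial colony count.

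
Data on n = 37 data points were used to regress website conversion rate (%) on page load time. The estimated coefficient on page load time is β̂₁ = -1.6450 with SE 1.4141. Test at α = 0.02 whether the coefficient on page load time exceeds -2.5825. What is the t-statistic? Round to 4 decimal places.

H₀: β₁ = -2.5825 vs H₁: β₁ > -2.5825.
t = (β̂₁ − β₁⁰)/SE = (-1.6450 − (-2.5825)) / 1.4141 = 0.6630.
df = n − 2 = 37 − 2 = 35.
One-sided p ≈ 0.2558, which is ≥ 0.02, so fail to reject H₀.
The data do not give significant evidence that the true slope on page load time exceeds -2.5825 % per unit.

t = 0.6630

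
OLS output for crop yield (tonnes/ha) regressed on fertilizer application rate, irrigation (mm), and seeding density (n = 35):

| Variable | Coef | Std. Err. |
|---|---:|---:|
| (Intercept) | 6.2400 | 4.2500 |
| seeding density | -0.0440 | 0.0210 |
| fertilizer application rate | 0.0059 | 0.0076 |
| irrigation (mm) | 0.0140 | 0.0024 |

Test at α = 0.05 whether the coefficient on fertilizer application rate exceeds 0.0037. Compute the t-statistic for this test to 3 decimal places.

Read off: b = 0.0059, SE = 0.0076 for fertilizer application rate.
H₀: β₁ = 0.0037 vs H₁: β₁ > 0.0037.
t = (0.0059 − 0.0037) / 0.0076 = 0.289.
df = n − k − 1 = 35 − 3 − 1 = 31.
One-sided p ≈ 0.3871, which is ≥ 0.05, so fail to reject H₀.
The data do not give significant evidence that the true slope on fertilizer application rate exceeds 0.0037 tonnes/ha per unit, holding the other predictors fixed.

t = 0.289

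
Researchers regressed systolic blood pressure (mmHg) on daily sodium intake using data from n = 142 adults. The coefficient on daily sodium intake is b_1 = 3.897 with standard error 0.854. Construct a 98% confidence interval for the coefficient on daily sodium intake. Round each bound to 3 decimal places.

df = n − 2 = 142 − 2 = 140.
t* = t_{0.01, 140} = 2.353278.
Margin = t* × SE = 2.353278 × 0.854 = 2.00970.
CI: 3.897 ± 2.00970 → (1.887, 5.907).
With 98% confidence, each one-unit increase in daily sodium intake is associated with a change of between 1.887 and 5.907 mmHg in systolic blood pressure.

(1.887, 5.907)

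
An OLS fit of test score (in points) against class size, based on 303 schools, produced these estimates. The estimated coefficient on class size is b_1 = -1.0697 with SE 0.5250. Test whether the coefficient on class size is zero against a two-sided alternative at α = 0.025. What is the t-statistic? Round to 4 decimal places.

H₀: β₁ = 0 vs H₁: β₁ ≠ 0.
t = (b_1 − β₁⁰)/SE = -1.0697 / 0.5250 = -2.0375.
df = n − 2 = 303 − 2 = 301.
Two-sided p ≈ 0.0425, which is ≥ 0.025, so fail to reject H₀.
The data do not give significant evidence of an association between class size and test score.

t = -2.0375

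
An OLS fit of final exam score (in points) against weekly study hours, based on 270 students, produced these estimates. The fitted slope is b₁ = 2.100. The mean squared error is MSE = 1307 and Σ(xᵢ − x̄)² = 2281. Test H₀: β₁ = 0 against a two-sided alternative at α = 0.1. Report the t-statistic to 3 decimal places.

SE(b₁) = √(MSE/Sₓₓ) = √(1307/2281) = 0.756964.
t = 2.100 / 0.756964 = 2.774.
df = n − 2 = 268.
Two-sided p ≈ 0.0059, which is < 0.1, so reject H₀.
There is evidence that weekly study hours is associated with final exam score.

t = 2.774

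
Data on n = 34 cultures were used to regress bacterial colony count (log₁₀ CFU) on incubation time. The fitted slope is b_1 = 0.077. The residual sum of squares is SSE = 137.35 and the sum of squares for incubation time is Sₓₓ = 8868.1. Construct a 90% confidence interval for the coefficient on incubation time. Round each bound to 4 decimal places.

(0.0397, 0.1143)

MSE = SSE/(n − 2) = 137.35/32 = 4.29219.
SE(b_1) = √(MSE/Sₓₓ) = √(4.29219/8868.1) = 0.0220001.
df = n − 2 = 32.
t* = t_{0.05, 32} = 1.693889.
Margin = t* × SE = 1.693889 × 0.0220001 = 0.037266.
CI: 0.077 ± 0.037266 → (0.0397, 0.1143).
With 90% confidence, each one-unit increase in incubation time is associated with a change of between 0.0397 and 0.1143 log₁₀ CFU in bacterial colony count.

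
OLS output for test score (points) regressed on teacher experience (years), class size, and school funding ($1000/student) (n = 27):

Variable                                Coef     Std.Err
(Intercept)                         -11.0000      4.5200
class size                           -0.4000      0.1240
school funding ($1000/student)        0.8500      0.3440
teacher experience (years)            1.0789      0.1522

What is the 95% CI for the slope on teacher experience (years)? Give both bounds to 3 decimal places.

Read off: b = 1.0789, SE = 0.1522 for teacher experience (years).
df = n − k − 1 = 27 − 3 − 1 = 23.
t* = t_{0.025, 23} = 2.068658.
Margin = t* × SE = 2.068658 × 0.1522 = 0.31485.
CI: 1.0789 ± 0.31485 → (0.764, 1.394).

(0.764, 1.394)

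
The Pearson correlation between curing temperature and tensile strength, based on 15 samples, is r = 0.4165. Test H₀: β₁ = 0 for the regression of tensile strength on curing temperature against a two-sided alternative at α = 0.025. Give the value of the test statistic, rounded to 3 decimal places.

t = r·√(n − 2)/√(1 − r²) = 0.4165·√13/√0.826528 = 1.652.
df = n − 2 = 13.
Two-sided p ≈ 0.1225, which is ≥ 0.025, so fail to reject H₀.
The data do not give significant evidence of a linear association between curing temperature and tensile strength.

t = 1.652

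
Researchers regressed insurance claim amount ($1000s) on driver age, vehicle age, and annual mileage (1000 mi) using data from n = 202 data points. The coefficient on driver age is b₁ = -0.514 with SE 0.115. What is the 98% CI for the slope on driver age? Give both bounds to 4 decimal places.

df = n − k − 1 = 202 − 3 − 1 = 198.
t* = t_{0.01, 198} = 2.345328.
Margin = t* × SE = 2.345328 × 0.115 = 0.269713.
CI: -0.514 ± 0.269713 → (-0.7837, -0.2443).
With 98% confidence, each one-unit increase in driver age is associated with a change of between -0.7837 and -0.2443 $1000s in insurance claim amount, holding the other predictors fixed.

(-0.7837, -0.2443)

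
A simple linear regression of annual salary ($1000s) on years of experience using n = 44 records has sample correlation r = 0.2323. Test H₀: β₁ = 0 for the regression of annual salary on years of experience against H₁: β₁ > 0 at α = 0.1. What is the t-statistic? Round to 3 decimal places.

t = 1.548

t = r·√(n − 2)/√(1 − r²) = 0.2323·√42/√0.946037 = 1.548.
df = n − 2 = 42.
One-sided p ≈ 0.0646, which is < 0.1, so reject H₀.
There is evidence of a linear association between years of experience and annual salary.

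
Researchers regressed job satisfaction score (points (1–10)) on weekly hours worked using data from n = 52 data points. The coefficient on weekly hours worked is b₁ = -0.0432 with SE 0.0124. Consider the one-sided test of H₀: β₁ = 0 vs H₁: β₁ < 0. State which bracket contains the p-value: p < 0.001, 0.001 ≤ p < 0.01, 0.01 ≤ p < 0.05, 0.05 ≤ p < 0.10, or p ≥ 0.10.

p < 0.001

t = -0.0432 / 0.0124 = -3.484.
df = n − 2 = 52 − 2 = 50.
One-sided p = P(T_{50} < t) ≈ 0.0005.
So p < 0.001.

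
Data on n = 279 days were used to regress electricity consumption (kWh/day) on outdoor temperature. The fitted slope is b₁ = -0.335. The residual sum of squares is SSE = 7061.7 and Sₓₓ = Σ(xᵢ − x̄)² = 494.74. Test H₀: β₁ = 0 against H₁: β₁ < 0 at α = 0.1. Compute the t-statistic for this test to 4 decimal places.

t = -1.4758

MSE = SSE/(n − 2) = 7061.7/277 = 25.4935.
SE(b₁) = √(MSE/Sₓₓ) = √(25.4935/494.74) = 0.227.
t = -0.335 / 0.227 = -1.4758.
df = n − 2 = 277.
One-sided p ≈ 0.0706, which is < 0.1, so reject H₀.
There is evidence that the true slope on outdoor temperature is negative.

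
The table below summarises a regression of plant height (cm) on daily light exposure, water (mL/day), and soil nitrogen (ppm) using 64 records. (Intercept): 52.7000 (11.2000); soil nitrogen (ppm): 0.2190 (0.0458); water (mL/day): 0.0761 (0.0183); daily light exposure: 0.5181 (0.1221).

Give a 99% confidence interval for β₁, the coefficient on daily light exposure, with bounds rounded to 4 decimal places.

Read off: b = 0.5181, SE = 0.1221 for daily light exposure.
df = n − k − 1 = 64 − 3 − 1 = 60.
t* = t_{0.005, 60} = 2.660283.
Margin = t* × SE = 2.660283 × 0.1221 = 0.324821.
CI: 0.5181 ± 0.324821 → (0.1933, 0.8429).

(0.1933, 0.8429)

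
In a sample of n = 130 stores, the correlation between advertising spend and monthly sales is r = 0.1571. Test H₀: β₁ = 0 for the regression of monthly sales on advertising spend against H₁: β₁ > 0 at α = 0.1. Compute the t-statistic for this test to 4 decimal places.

t = r·√(n − 2)/√(1 − r²) = 0.1571·√128/√0.97532 = 1.7997.
df = n − 2 = 128.
One-sided p ≈ 0.0371, which is < 0.1, so reject H₀.
There is evidence of a linear association between advertising spend and monthly sales.

t = 1.7997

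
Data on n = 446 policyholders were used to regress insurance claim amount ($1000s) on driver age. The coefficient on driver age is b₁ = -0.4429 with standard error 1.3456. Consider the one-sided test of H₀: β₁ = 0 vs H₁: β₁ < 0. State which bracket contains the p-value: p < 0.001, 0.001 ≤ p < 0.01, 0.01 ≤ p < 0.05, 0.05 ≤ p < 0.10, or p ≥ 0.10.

t = -0.4429 / 1.3456 = -0.329.
df = n − 2 = 446 − 2 = 444.
One-sided p = P(T_{444} < t) ≈ 0.3711.
So p ≥ 0.10.

p ≥ 0.10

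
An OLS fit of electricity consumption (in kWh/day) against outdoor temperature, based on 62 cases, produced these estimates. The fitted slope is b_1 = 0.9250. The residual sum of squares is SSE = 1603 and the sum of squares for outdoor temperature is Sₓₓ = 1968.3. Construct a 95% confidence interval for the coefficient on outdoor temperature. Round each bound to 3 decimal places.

(0.692, 1.158)

MSE = SSE/(n − 2) = 1603/60 = 26.7167.
SE(b_1) = √(MSE/Sₓₓ) = √(26.7167/1968.3) = 0.116505.
df = n − 2 = 60.
t* = t_{0.025, 60} = 2.000298.
Margin = t* × SE = 2.000298 × 0.116505 = 0.23305.
CI: 0.9250 ± 0.23305 → (0.692, 1.158).
With 95% confidence, each one-unit increase in outdoor temperature is associated with a change of between 0.692 and 1.158 kWh/day in electricity consumption.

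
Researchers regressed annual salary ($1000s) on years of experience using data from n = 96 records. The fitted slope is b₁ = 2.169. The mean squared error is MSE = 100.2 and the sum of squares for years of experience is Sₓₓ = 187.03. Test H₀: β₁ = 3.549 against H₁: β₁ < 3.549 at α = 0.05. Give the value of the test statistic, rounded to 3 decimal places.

t = -1.885

SE(b₁) = √(MSE/Sₓₓ) = √(100.2/187.03) = 0.731945.
t = (2.169 − 3.549) / 0.731945 = -1.885.
df = n − 2 = 94.
One-sided p ≈ 0.0312, which is < 0.05, so reject H₀.
There is evidence that the true slope on years of experience is below 3.549 $1000s per unit.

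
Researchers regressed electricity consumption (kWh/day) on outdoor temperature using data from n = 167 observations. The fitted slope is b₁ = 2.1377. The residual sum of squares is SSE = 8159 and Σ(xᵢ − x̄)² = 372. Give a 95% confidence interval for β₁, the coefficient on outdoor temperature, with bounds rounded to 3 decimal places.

MSE = SSE/(n − 2) = 8159/165 = 49.4485.
SE(b₁) = √(MSE/Sₓₓ) = √(49.4485/372) = 0.36459.
df = n − 2 = 165.
t* = t_{0.025, 165} = 1.974446.
Margin = t* × SE = 1.974446 × 0.36459 = 0.71986.
CI: 2.1377 ± 0.71986 → (1.418, 2.858).
With 95% confidence, each one-unit increase in outdoor temperature is associated with a change of between 1.418 and 2.858 kWh/day in electricity consumption.

(1.418, 2.858)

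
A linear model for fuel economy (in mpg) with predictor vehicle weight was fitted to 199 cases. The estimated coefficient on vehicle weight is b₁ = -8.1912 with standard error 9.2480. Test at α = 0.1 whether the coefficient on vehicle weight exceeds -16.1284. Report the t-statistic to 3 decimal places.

t = 0.858

H₀: β₁ = -16.1284 vs H₁: β₁ > -16.1284.
t = (b₁ − β₁⁰)/SE = (-8.1912 − (-16.1284)) / 9.2480 = 0.858.
df = n − 2 = 199 − 2 = 197.
One-sided p ≈ 0.1959, which is ≥ 0.1, so fail to reject H₀.
The data do not give significant evidence that the true slope on vehicle weight exceeds -16.1284 mpg per unit.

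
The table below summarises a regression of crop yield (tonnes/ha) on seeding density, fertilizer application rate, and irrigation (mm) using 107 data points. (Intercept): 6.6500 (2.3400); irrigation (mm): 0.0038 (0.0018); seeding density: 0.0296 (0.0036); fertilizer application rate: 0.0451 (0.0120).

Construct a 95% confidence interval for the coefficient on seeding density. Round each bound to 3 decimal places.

Read off: b = 0.0296, SE = 0.0036 for seeding density.
df = n − k − 1 = 107 − 3 − 1 = 103.
t* = t_{0.025, 103} = 1.983264.
Margin = t* × SE = 1.983264 × 0.0036 = 0.00714.
CI: 0.0296 ± 0.00714 → (0.022, 0.037).

(0.022, 0.037)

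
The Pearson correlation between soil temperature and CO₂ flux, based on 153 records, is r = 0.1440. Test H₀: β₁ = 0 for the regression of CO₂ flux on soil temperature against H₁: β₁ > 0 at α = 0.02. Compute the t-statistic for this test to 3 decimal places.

t = 1.788

t = r·√(n − 2)/√(1 − r²) = 0.1440·√151/√0.979264 = 1.788.
df = n − 2 = 151.
One-sided p ≈ 0.0379, which is ≥ 0.02, so fail to reject H₀.
The data do not give significant evidence of a linear association between soil temperature and CO₂ flux.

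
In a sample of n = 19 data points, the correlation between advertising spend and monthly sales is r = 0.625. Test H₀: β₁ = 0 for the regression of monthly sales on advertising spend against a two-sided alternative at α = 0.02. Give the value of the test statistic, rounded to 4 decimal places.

t = r·√(n − 2)/√(1 − r²) = 0.625·√17/√0.609375 = 3.3011.
df = n − 2 = 17.
Two-sided p ≈ 0.0042, which is < 0.02, so reject H₀.
There is evidence of a linear association between advertising spend and monthly sales.

t = 3.3011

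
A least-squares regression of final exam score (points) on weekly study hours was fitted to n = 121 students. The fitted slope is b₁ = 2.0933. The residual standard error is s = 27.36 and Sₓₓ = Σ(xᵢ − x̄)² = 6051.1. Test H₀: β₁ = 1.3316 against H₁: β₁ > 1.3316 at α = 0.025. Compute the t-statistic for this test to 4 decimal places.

t = 2.1656

SE(b₁) = s/√Sₓₓ = 27.36/√6051.1 = 0.351722.
t = (2.0933 − 1.3316) / 0.351722 = 2.1656.
df = n − 2 = 119.
One-sided p ≈ 0.0162, which is < 0.025, so reject H₀.
There is evidence that the true slope on weekly study hours exceeds 1.3316 points per unit.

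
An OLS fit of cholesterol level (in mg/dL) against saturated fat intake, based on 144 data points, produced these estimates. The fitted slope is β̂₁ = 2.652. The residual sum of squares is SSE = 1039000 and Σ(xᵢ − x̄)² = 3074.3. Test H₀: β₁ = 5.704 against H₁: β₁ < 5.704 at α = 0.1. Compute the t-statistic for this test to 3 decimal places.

MSE = SSE/(n − 2) = 1039000/142 = 7316.9.
SE(β̂₁) = √(MSE/Sₓₓ) = √(7316.9/3074.3) = 1.54273.
t = (2.652 − 5.704) / 1.54273 = -1.978.
df = n − 2 = 142.
One-sided p ≈ 0.0249, which is < 0.1, so reject H₀.
There is evidence that the true slope on saturated fat intake is below 5.704 mg/dL per unit.

t = -1.978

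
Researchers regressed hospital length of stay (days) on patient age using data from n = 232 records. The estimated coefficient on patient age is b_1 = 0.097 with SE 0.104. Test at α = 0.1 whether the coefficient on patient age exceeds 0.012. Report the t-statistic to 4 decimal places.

H₀: β₁ = 0.012 vs H₁: β₁ > 0.012.
t = (b_1 − β₁⁰)/SE = (0.097 − 0.012) / 0.104 = 0.8173.
df = n − 2 = 232 − 2 = 230.
One-sided p ≈ 0.2073, which is ≥ 0.1, so fail to reject H₀.
The data do not give significant evidence that the true slope on patient age exceeds 0.012 days per unit.

t = 0.8173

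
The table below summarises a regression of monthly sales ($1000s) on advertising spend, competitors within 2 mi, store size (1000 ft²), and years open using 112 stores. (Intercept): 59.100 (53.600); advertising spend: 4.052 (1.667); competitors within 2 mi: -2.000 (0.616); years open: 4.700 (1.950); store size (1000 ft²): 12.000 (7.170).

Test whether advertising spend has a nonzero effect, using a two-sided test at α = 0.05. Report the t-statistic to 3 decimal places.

Read off: b = 4.052, SE = 1.667 for advertising spend.
H₀: β₁ = 0 vs H₁: β₁ ≠ 0.
t = 4.052 / 1.667 = 2.431.
df = n − k − 1 = 112 − 4 − 1 = 107.
Two-sided p ≈ 0.0167, which is < 0.05, so reject H₀.
There is evidence that advertising spend is associated with monthly sales, holding the other predictors fixed.

t = 2.431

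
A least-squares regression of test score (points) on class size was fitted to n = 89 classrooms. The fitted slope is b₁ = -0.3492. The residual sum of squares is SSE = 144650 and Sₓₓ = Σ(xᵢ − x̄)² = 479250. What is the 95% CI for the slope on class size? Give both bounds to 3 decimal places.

(-0.466, -0.232)

MSE = SSE/(n − 2) = 144650/87 = 1662.64.
SE(b₁) = √(MSE/Sₓₓ) = √(1662.64/479250) = 0.0589004.
df = n − 2 = 87.
t* = t_{0.025, 87} = 1.987608.
Margin = t* × SE = 1.987608 × 0.0589004 = 0.11707.
CI: -0.3492 ± 0.11707 → (-0.466, -0.232).
With 95% confidence, each one-unit increase in class size is associated with a change of between -0.466 and -0.232 points in test score.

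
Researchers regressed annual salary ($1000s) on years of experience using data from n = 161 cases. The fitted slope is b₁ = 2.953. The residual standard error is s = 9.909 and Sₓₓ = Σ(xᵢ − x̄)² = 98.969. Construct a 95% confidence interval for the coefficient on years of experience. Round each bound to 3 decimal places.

SE(b₁) = s/√Sₓₓ = 9.909/√98.969 = 0.996048.
df = n − 2 = 159.
t* = t_{0.025, 159} = 1.974996.
Margin = t* × SE = 1.974996 × 0.996048 = 1.96719.
CI: 2.953 ± 1.96719 → (0.986, 4.920).
With 95% confidence, each one-unit increase in years of experience is associated with a change of between 0.986 and 4.920 $1000s in annual salary.

(0.986, 4.920)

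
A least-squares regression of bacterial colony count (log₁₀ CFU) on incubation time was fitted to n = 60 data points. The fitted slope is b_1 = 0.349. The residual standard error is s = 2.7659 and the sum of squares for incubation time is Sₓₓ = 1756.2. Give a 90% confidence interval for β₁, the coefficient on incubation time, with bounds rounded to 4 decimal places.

(0.2387, 0.4593)

SE(b_1) = s/√Sₓₓ = 2.7659/√1756.2 = 0.0660008.
df = n − 2 = 58.
t* = t_{0.05, 58} = 1.671553.
Margin = t* × SE = 1.671553 × 0.0660008 = 0.110324.
CI: 0.349 ± 0.110324 → (0.2387, 0.4593).
With 90% confidence, each one-unit increase in incubation time is associated with a change of between 0.2387 and 0.4593 log₁₀ CFU in bacterial colony count.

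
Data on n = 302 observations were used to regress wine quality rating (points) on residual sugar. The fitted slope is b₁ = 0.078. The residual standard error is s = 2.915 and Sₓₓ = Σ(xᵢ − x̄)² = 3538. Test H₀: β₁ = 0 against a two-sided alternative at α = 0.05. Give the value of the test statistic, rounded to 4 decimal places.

t = 1.5916

SE(b₁) = s/√Sₓₓ = 2.915/√3538 = 0.0490072.
t = 0.078 / 0.0490072 = 1.5916.
df = n − 2 = 300.
Two-sided p ≈ 0.1125, which is ≥ 0.05, so fail to reject H₀.
The data do not give significant evidence of an association between residual sugar and wine quality rating.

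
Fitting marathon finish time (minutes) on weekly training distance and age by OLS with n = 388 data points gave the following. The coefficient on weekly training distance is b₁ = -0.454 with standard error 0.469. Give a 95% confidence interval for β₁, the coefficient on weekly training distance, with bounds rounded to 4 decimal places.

(-1.3761, 0.4681)

df = n − k − 1 = 388 − 2 − 1 = 385.
t* = t_{0.025, 385} = 1.966145.
Margin = t* × SE = 1.966145 × 0.469 = 0.922122.
CI: -0.454 ± 0.922122 → (-1.3761, 0.4681).
With 95% confidence, each one-unit increase in weekly training distance is associated with a change of between -1.3761 and 0.4681 minutes in marathon finish time, holding the other predictors fixed.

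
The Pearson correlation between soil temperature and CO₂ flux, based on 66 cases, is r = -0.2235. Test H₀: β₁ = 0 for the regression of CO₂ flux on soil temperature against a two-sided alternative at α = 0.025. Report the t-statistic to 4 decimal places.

t = -1.8344

t = r·√(n − 2)/√(1 − r²) = -0.2235·√64/√0.950048 = -1.8344.
df = n − 2 = 64.
Two-sided p ≈ 0.0712, which is ≥ 0.025, so fail to reject H₀.
The data do not give significant evidence of a linear association between soil temperature and CO₂ flux.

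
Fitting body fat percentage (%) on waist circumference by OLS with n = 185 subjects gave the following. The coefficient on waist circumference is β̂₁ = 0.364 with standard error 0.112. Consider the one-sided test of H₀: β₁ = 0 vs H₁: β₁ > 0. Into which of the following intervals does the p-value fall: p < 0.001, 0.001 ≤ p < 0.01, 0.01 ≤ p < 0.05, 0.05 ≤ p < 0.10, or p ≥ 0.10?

t = 0.364 / 0.112 = 3.250.
df = n − 2 = 185 − 2 = 183.
One-sided p = P(T_{183} > t) ≈ 0.0007.
So p < 0.001.

p < 0.001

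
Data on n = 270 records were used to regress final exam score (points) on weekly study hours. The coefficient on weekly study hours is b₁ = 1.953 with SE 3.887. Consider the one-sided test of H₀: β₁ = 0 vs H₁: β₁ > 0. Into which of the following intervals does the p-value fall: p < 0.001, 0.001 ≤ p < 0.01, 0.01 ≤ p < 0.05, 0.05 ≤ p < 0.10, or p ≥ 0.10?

p ≥ 0.10

t = 1.953 / 3.887 = 0.502.
df = n − 2 = 270 − 2 = 268.
One-sided p = P(T_{268} > t) ≈ 0.3079.
So p ≥ 0.10.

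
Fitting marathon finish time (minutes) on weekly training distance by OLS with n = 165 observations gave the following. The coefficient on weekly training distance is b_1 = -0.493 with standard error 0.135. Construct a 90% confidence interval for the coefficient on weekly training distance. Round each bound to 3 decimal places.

(-0.716, -0.270)

df = n − 2 = 165 − 2 = 163.
t* = t_{0.05, 163} = 1.654256.
Margin = t* × SE = 1.654256 × 0.135 = 0.22332.
CI: -0.493 ± 0.22332 → (-0.716, -0.270).
With 90% confidence, each one-unit increase in weekly training distance is associated with a change of between -0.716 and -0.270 minutes in marathon finish time.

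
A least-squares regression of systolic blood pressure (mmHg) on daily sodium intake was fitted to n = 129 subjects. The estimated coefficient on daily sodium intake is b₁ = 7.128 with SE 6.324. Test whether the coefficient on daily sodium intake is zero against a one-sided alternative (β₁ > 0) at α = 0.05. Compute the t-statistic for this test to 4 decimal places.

t = 1.1271

H₀: β₁ = 0 vs H₁: β₁ > 0.
t = (b₁ − β₁⁰)/SE = 7.128 / 6.324 = 1.1271.
df = n − 2 = 129 − 2 = 127.
One-sided p ≈ 0.1309, which is ≥ 0.05, so fail to reject H₀.
The data do not give significant evidence that the true slope on daily sodium intake is positive.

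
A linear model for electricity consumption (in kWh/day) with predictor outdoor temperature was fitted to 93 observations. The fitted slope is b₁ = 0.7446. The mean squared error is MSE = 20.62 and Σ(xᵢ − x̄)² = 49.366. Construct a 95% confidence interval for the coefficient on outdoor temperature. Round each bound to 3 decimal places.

(-0.539, 2.028)

SE(b₁) = √(MSE/Sₓₓ) = √(20.62/49.366) = 0.646294.
df = n − 2 = 91.
t* = t_{0.025, 91} = 1.986377.
Margin = t* × SE = 1.986377 × 0.646294 = 1.28378.
CI: 0.7446 ± 1.28378 → (-0.539, 2.028).
With 95% confidence, each one-unit increase in outdoor temperature is associated with a change of between -0.539 and 2.028 kWh/day in electricity consumption.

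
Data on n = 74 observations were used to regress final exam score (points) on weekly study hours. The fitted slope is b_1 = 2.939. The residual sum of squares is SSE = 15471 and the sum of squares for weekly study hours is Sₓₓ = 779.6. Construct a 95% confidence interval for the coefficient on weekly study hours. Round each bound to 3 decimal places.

MSE = SSE/(n − 2) = 15471/72 = 214.875.
SE(b_1) = √(MSE/Sₓₓ) = √(214.875/779.6) = 0.524997.
df = n − 2 = 72.
t* = t_{0.025, 72} = 1.993464.
Margin = t* × SE = 1.993464 × 0.524997 = 1.04656.
CI: 2.939 ± 1.04656 → (1.892, 3.986).
With 95% confidence, each one-unit increase in weekly study hours is associated with a change of between 1.892 and 3.986 points in final exam score.

(1.892, 3.986)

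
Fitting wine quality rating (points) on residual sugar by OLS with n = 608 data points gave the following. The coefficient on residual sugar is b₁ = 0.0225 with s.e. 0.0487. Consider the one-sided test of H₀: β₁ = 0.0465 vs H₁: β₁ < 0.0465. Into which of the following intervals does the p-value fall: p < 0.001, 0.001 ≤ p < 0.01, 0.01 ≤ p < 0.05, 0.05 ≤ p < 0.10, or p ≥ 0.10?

t = (0.0225 − 0.0465) / 0.0487 = -0.493.
df = n − 2 = 608 − 2 = 606.
One-sided p = P(T_{606} < t) ≈ 0.3112.
So p ≥ 0.10.

p ≥ 0.10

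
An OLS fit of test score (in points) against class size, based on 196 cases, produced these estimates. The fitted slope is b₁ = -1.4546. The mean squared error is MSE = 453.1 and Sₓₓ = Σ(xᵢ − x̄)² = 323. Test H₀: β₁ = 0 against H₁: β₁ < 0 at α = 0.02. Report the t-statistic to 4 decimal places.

t = -1.2281

SE(b₁) = √(MSE/Sₓₓ) = √(453.1/323) = 1.18439.
t = -1.4546 / 1.18439 = -1.2281.
df = n − 2 = 194.
One-sided p ≈ 0.1104, which is ≥ 0.02, so fail to reject H₀.
The data do not give significant evidence that the true slope on class size is negative.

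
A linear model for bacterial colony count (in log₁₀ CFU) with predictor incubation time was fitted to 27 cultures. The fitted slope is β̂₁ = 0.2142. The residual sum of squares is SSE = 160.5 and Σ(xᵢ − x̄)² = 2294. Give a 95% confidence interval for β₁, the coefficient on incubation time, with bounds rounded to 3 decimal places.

MSE = SSE/(n − 2) = 160.5/25 = 6.42.
SE(β̂₁) = √(MSE/Sₓₓ) = √(6.42/2294) = 0.0529018.
df = n − 2 = 25.
t* = t_{0.025, 25} = 2.059539.
Margin = t* × SE = 2.059539 × 0.0529018 = 0.10895.
CI: 0.2142 ± 0.10895 → (0.105, 0.323).
With 95% confidence, each one-unit increase in incubation time is associated with a change of between 0.105 and 0.323 log₁₀ CFU in bacterial colony count.

(0.105, 0.323)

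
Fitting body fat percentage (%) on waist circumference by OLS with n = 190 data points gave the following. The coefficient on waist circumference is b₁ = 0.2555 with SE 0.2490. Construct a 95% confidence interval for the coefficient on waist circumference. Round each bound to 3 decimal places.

(-0.236, 0.747)

df = n − 2 = 190 − 2 = 188.
t* = t_{0.025, 188} = 1.972663.
Margin = t* × SE = 1.972663 × 0.2490 = 0.49119.
CI: 0.2555 ± 0.49119 → (-0.236, 0.747).
With 95% confidence, each one-unit increase in waist circumference is associated with a change of between -0.236 and 0.747 % in body fat percentage.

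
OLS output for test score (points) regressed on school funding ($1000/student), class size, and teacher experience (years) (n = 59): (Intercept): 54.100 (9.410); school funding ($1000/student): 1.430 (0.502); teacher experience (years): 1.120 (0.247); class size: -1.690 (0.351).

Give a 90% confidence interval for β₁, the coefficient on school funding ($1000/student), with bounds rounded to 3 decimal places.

Read off: b = 1.430, SE = 0.502 for school funding ($1000/student).
df = n − k − 1 = 59 − 3 − 1 = 55.
t* = t_{0.05, 55} = 1.673034.
Margin = t* × SE = 1.673034 × 0.502 = 0.83986.
CI: 1.430 ± 0.83986 → (0.590, 2.270).

(0.590, 2.270)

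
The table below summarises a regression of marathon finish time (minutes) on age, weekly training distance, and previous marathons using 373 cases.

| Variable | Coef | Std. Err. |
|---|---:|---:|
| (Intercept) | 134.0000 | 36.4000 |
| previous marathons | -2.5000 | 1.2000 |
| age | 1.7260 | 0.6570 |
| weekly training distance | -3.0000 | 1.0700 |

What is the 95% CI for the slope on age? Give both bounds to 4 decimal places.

Read off: b = 1.7260, SE = 0.6570 for age.
df = n − k − 1 = 373 − 3 − 1 = 369.
t* = t_{0.025, 369} = 1.966414.
Margin = t* × SE = 1.966414 × 0.6570 = 1.291934.
CI: 1.7260 ± 1.291934 → (0.4341, 3.0179).

(0.4341, 3.0179)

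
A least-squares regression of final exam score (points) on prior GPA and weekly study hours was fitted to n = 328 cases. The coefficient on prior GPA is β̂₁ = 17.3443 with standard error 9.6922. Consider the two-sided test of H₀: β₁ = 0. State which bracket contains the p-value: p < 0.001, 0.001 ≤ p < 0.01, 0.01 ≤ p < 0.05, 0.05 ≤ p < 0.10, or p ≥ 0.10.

0.05 ≤ p < 0.10

t = 17.3443 / 9.6922 = 1.790.
df = n − k − 1 = 328 − 2 − 1 = 325.
Two-sided p = 2·P(T_{325} > |t|) ≈ 0.0745.
So 0.05 ≤ p < 0.10.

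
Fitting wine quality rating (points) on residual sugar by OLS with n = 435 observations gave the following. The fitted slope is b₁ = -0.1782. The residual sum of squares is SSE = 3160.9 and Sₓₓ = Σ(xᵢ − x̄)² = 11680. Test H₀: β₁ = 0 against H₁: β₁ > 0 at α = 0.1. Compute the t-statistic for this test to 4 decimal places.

t = -7.1280

MSE = SSE/(n − 2) = 3160.9/433 = 7.3.
SE(b₁) = √(MSE/Sₓₓ) = √(7.3/11680) = 0.025.
t = -0.1782 / 0.025 = -7.1280.
df = n − 2 = 433.
One-sided p ≈ 1.0000, which is ≥ 0.1, so fail to reject H₀.
The data do not give significant evidence that the true slope on residual sugar is positive.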